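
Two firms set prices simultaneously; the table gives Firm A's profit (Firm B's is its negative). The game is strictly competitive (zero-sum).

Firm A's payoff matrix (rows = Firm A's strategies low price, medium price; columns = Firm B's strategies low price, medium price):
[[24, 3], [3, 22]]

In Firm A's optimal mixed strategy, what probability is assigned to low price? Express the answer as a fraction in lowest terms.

Row minima are 3 and 3, so Firm A's maximin is 3; column maxima are 24 and 22, so Firm B's minimax is 22. These differ, so the equilibrium is in mixed strategies.
Let Firm A play low price with probability p. Firm B is indifferent when 24p + 3(1−p) = 3p + 22(1−p), giving p = 19/40.

19/40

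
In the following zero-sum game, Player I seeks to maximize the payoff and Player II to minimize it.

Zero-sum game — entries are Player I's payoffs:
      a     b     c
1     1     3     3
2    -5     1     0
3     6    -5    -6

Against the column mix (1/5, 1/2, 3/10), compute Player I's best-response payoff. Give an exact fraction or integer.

1: (1)·(1/5) + (3)·(1/2) + (3)·(3/10) = 13/5.
2: (-5)·(1/5) + (1)·(1/2) + (0)·(3/10) = -1/2.
3: (6)·(1/5) + (-5)·(1/2) + (-6)·(3/10) = -31/10.
The best pure response is 1 with expected payoff 13/5.

13/5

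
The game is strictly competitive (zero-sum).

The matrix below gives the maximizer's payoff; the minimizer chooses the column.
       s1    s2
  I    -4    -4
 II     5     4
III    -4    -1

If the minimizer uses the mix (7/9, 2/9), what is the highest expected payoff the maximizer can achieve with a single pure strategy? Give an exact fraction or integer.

I: (-4)·(7/9) + (-4)·(2/9) = -4.
II: (5)·(7/9) + (4)·(2/9) = 43/9.
III: (-4)·(7/9) + (-1)·(2/9) = -10/3.
The best pure response is II with expected payoff 43/9.

43/9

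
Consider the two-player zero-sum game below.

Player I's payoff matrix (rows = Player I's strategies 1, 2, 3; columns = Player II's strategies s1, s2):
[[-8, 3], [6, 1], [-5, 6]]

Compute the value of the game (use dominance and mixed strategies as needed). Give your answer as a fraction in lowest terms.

Row 1 is strictly dominated by row 3, so Player I never plays it.
The remaining 2×2 game on (2, 3) × (s1, s2) has no saddle point. Let Player I play 2 with probability p; indifference gives 6p − 5(1−p) = p + 6(1−p), so p = 11/16.
Similarly Player II's optimal q on s1 is 5/16, and the value is 6·(5/16) + (1)·(11/16) = 41/16.

41/16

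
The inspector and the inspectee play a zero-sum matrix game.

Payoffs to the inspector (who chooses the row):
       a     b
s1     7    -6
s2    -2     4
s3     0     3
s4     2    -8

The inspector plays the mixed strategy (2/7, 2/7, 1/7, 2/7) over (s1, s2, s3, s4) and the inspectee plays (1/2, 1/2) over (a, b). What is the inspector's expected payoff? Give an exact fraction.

Against (1/2, 1/2), each row's expected payoff is s1: 1/2; s2: 1; s3: 3/2; s4: -3.
Taking the (2/7, 2/7, 1/7, 2/7)-weighted average: (2/7)·(1/2) + (2/7)·(1) + (1/7)·(3/2) + (2/7)·(-3) = -3/14.

-3/14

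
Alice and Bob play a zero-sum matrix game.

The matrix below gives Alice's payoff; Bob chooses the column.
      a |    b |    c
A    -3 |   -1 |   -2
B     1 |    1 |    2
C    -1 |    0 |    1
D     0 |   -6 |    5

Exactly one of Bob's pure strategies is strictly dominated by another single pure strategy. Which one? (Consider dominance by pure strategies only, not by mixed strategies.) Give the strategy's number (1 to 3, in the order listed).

3

Bob prefers columns that give Alice less. Compare c with a: -3 < -2, 1 < 2, -1 < 1, 0 < 5.
So a strictly dominates c for Bob; c is strictly dominated.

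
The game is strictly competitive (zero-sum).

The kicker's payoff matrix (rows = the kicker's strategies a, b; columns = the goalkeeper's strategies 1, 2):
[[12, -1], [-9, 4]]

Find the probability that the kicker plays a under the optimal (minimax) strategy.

Row minima are -1 and -9, so the kicker's maximin is -1; column maxima are 12 and 4, so the goalkeeper's minimax is 4. These differ, so the equilibrium is in mixed strategies.
Let the kicker play a with probability p. The goalkeeper is indifferent when 12p − 9(1−p) = −p + 4(1−p), giving p = 1/2.

1/2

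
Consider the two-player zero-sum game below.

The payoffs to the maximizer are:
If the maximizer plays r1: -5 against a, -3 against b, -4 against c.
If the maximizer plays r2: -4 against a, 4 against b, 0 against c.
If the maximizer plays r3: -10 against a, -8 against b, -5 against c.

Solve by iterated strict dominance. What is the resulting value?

-4

Column b is strictly dominated by a for the minimizer (-5<-3, -4<4, -10<-8); eliminate b.
Row r3 is strictly dominated by row r1 (-5>-10, -4>-5); eliminate r3.
Column c is strictly dominated by a for the minimizer (-5<-4, -4<0); eliminate c.
Row r1 is strictly dominated by row r2 (-4>-5); eliminate r1.
Only (r2, a) remains, with payoff -4.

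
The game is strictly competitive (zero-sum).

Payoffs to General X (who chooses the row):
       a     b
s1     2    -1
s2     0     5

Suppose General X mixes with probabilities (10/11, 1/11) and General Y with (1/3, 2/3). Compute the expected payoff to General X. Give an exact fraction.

10/33

Against (1/3, 2/3), each row's expected payoff is s1: 0; s2: 10/3.
Taking the (10/11, 1/11)-weighted average: (10/11)·(0) + (1/11)·(10/3) = 10/33.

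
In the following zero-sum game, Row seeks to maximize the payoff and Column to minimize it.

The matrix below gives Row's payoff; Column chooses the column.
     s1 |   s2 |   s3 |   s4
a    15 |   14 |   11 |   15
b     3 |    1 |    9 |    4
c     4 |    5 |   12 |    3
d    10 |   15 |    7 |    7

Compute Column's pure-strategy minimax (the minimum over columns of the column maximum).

The worst case (largest entry) in each column is s1: 15, s2: 15, s3: 12, s4: 15.
The best (smallest) of these is 12.

12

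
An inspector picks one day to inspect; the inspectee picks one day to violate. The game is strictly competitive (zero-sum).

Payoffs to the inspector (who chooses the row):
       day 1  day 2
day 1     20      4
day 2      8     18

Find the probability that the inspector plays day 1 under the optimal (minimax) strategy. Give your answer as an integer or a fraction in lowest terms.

Row minima are 4 and 8, so the inspector's maximin is 8; column maxima are 20 and 18, so the inspectee's minimax is 18. These differ, so the equilibrium is in mixed strategies.
Let the inspector play day 1 with probability p. The inspectee is indifferent when 20p + 8(1−p) = 4p + 18(1−p), giving p = 5/13.

5/13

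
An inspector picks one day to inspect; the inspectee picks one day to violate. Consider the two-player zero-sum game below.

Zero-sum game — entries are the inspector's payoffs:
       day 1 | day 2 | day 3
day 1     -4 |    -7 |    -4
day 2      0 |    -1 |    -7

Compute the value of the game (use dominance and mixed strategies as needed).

-5

Column day 1 is strictly dominated by day 2 for the inspectee (it gives the inspector more in every row).
The remaining 2×2 game on (day 1, day 2) × (day 2, day 3) has no saddle point. Let the inspector play day 1 with probability p; indifference gives −7p − (1−p) = −4p − 7(1−p), so p = 2/3.
Similarly the inspectee's optimal q on day 2 is 1/3, and the value is -7·(1/3) + (-4)·(2/3) = -5.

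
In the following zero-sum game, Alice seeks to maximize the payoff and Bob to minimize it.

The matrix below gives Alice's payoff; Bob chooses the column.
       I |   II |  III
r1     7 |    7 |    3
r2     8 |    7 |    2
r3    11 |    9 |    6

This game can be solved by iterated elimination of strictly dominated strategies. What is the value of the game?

6

Row r2 is strictly dominated by row r3 (11>8, 9>7, 6>2); eliminate r2.
Row r1 is strictly dominated by row r3 (11>7, 9>7, 6>3); eliminate r1.
Column I is strictly dominated by II for Bob (9<11); eliminate I.
Column II is strictly dominated by III for Bob (6<9); eliminate II.
Only (r3, III) remains, with payoff 6.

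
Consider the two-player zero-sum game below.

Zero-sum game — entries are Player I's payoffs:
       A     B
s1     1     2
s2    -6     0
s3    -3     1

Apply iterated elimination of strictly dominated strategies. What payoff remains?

Column B is strictly dominated by A for Player II (1<2, -6<0, -3<1); eliminate B.
Row s2 is strictly dominated by row s1 (1>-6); eliminate s2.
Row s3 is strictly dominated by row s1 (1>-3); eliminate s3.
Only (s1, A) remains, with payoff 1.

1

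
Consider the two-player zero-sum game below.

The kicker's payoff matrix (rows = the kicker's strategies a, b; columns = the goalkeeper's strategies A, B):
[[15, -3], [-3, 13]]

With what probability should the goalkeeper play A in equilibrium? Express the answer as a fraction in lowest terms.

8/17

Row minima are -3 and -3, so the kicker's maximin is -3; column maxima are 15 and 13, so the goalkeeper's minimax is 13. These differ, so the equilibrium is in mixed strategies.
Let the goalkeeper play A with probability q. The kicker is indifferent when 15q − 3(1−q) = −3q + 13(1−q), giving q = 8/17.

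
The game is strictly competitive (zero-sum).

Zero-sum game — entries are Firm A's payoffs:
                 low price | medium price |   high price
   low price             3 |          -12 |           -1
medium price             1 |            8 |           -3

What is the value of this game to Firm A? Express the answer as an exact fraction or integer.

Column low price is strictly dominated by high price for Firm B (it gives Firm A more in every row).
The remaining 2×2 game on (low price, medium price) × (medium price, high price) has no saddle point. Let Firm A play low price with probability p; indifference gives −12p + 8(1−p) = −p − 3(1−p), so p = 1/2.
Similarly Firm B's optimal q on medium price is 1/11, and the value is -12·(1/11) + (-1)·(10/11) = -2.

-2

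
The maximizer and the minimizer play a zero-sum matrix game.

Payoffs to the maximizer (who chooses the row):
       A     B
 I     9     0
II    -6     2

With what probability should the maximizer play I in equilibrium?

Row minima are 0 and -6, so the maximizer's maximin is 0; column maxima are 9 and 2, so the minimizer's minimax is 2. These differ, so the equilibrium is in mixed strategies.
Let the maximizer play I with probability p. The minimizer is indifferent when 9p − 6(1−p) = 2(1−p), giving p = 8/17.

8/17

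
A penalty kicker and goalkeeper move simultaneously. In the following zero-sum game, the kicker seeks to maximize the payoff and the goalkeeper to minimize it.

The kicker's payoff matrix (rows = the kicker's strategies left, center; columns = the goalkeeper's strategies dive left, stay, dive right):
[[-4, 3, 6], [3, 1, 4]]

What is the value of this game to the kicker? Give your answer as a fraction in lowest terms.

13/9

Column dive right is strictly dominated by stay for the goalkeeper (it gives the kicker more in every row).
The remaining 2×2 game on (left, center) × (dive left, stay) has no saddle point. Let the kicker play left with probability p; indifference gives −4p + 3(1−p) = 3p + (1−p), so p = 2/9.
Similarly the goalkeeper's optimal q on dive left is 2/9, and the value is -4·(2/9) + (3)·(7/9) = 13/9.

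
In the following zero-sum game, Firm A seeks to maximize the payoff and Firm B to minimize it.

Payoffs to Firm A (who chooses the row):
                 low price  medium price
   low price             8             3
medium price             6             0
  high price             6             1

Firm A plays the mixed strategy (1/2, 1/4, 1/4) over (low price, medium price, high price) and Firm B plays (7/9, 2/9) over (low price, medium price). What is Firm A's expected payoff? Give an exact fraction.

Against (7/9, 2/9), each row's expected payoff is low price: 62/9; medium price: 14/3; high price: 44/9.
Taking the (1/2, 1/4, 1/4)-weighted average: (1/2)·(62/9) + (1/4)·(14/3) + (1/4)·(44/9) = 35/6.

35/6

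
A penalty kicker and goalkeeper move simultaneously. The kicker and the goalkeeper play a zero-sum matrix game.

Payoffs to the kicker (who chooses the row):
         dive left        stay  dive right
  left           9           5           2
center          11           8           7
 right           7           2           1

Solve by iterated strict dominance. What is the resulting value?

7

Row right is strictly dominated by row left (9>7, 5>2, 2>1); eliminate right.
Column dive left is strictly dominated by stay for the goalkeeper (5<9, 8<11); eliminate dive left.
Row left is strictly dominated by row center (8>5, 7>2); eliminate left.
Column stay is strictly dominated by dive right for the goalkeeper (7<8); eliminate stay.
Only (center, dive right) remains, with payoff 7.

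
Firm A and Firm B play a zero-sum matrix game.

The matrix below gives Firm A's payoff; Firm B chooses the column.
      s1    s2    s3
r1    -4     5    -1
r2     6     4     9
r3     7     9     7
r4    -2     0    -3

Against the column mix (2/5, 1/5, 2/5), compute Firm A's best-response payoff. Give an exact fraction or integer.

37/5

r1: (-4)·(2/5) + (5)·(1/5) + (-1)·(2/5) = -1.
r2: (6)·(2/5) + (4)·(1/5) + (9)·(2/5) = 34/5.
r3: (7)·(2/5) + (9)·(1/5) + (7)·(2/5) = 37/5.
r4: (-2)·(2/5) + (0)·(1/5) + (-3)·(2/5) = -2.
The best pure response is r3 with expected payoff 37/5.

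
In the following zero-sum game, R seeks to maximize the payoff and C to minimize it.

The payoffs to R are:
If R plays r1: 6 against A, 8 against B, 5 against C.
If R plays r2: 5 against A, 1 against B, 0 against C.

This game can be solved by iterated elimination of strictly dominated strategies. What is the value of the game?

Row r2 is strictly dominated by row r1 (6>5, 8>1, 5>0); eliminate r2.
Column B is strictly dominated by A for C (6<8); eliminate B.
Column A is strictly dominated by C for C (5<6); eliminate A.
Only (r1, C) remains, with payoff 5.

5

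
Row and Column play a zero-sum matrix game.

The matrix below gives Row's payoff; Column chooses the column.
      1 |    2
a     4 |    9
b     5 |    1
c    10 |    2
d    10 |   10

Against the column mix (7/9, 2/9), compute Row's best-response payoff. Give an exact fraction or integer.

a: (4)·(7/9) + (9)·(2/9) = 46/9.
b: (5)·(7/9) + (1)·(2/9) = 37/9.
c: (10)·(7/9) + (2)·(2/9) = 74/9.
d: (10)·(7/9) + (10)·(2/9) = 10.
The best pure response is d with expected payoff 10.

10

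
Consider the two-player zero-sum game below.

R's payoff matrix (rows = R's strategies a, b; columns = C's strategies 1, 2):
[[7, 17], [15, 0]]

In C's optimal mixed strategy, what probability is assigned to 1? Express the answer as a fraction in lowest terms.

17/25

Row minima are 7 and 0, so R's maximin is 7; column maxima are 15 and 17, so C's minimax is 15. These differ, so the equilibrium is in mixed strategies.
Let C play 1 with probability q. R is indifferent when 7q + 17(1−q) = 15q, giving q = 17/25.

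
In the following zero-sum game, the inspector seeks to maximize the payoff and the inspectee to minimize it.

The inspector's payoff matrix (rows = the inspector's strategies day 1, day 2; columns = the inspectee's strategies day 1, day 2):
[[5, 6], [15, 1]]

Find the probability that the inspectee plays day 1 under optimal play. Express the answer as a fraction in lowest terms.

1/3

Row minima are 5 and 1, so the inspector's maximin is 5; column maxima are 15 and 6, so the inspectee's minimax is 6. These differ, so the equilibrium is in mixed strategies.
Let the inspectee play day 1 with probability q. The inspector is indifferent when 5q + 6(1−q) = 15q + (1−q), giving q = 1/3.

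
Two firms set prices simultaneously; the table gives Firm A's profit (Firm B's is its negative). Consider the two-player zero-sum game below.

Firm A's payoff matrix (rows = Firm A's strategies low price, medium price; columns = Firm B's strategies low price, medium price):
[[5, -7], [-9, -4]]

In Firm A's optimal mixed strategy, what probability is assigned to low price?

5/17

Row minima are -7 and -9, so Firm A's maximin is -7; column maxima are 5 and -4, so Firm B's minimax is -4. These differ, so the equilibrium is in mixed strategies.
Let Firm A play low price with probability p. Firm B is indifferent when 5p − 9(1−p) = −7p − 4(1−p), giving p = 5/17.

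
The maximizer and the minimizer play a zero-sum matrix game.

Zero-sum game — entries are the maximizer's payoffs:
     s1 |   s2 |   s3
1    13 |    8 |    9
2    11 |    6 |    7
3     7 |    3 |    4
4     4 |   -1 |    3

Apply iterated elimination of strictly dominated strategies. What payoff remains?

8

Row 3 is strictly dominated by row 1 (13>7, 8>3, 9>4); eliminate 3.
Row 2 is strictly dominated by row 1 (13>11, 8>6, 9>7); eliminate 2.
Row 4 is strictly dominated by row 1 (13>4, 8>-1, 9>3); eliminate 4.
Column s1 is strictly dominated by s2 for the minimizer (8<13); eliminate s1.
Column s3 is strictly dominated by s2 for the minimizer (8<9); eliminate s3.
Only (1, s2) remains, with payoff 8.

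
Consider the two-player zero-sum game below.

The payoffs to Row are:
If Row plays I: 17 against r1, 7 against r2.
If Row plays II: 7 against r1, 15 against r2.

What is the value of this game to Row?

Row minima are 7 and 7, so Row's maximin is 7; column maxima are 17 and 15, so Column's minimax is 15. These differ, so the equilibrium is in mixed strategies.
Let Row play I with probability p. Column is indifferent when 17p + 7(1−p) = 7p + 15(1−p), giving p = 4/9.
Let Column play r1 with probability q. Row is indifferent when 17q + 7(1−q) = 7q + 15(1−q), giving q = 4/9.
The value is 17·(4/9) + (7)·(5/9) = 103/9.

103/9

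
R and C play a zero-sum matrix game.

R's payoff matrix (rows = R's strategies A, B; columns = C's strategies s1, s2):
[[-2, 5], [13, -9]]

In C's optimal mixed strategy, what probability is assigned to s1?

14/29

Row minima are -2 and -9, so R's maximin is -2; column maxima are 13 and 5, so C's minimax is 5. These differ, so the equilibrium is in mixed strategies.
Let C play s1 with probability q. R is indifferent when −2q + 5(1−q) = 13q − 9(1−q), giving q = 14/29.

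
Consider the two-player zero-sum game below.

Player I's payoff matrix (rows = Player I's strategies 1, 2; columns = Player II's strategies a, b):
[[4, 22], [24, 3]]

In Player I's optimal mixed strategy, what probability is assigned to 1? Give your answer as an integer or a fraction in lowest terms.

Row minima are 4 and 3, so Player I's maximin is 4; column maxima are 24 and 22, so Player II's minimax is 22. These differ, so the equilibrium is in mixed strategies.
Let Player I play 1 with probability p. Player II is indifferent when 4p + 24(1−p) = 22p + 3(1−p), giving p = 7/13.

7/13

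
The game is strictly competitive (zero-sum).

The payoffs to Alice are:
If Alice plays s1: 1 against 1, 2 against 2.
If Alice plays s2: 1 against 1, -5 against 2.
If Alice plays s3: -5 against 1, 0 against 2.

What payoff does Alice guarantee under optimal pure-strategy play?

1

Row minima: 1, -5, -5 → Alice's maximin is 1.
Column maxima: 1, 2 → Bob's minimax is 1.
They coincide at (s1, 1), so the value is 1.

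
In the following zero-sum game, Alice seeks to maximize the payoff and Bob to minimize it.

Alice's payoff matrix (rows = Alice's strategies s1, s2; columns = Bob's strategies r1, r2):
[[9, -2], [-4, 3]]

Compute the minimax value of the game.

Row minima are -2 and -4, so Alice's maximin is -2; column maxima are 9 and 3, so Bob's minimax is 3. These differ, so the equilibrium is in mixed strategies.
Let Alice play s1 with probability p. Bob is indifferent when 9p − 4(1−p) = −2p + 3(1−p), giving p = 7/18.
Let Bob play r1 with probability q. Alice is indifferent when 9q − 2(1−q) = −4q + 3(1−q), giving q = 5/18.
The value is 9·(5/18) + (-2)·(13/18) = 19/18.

19/18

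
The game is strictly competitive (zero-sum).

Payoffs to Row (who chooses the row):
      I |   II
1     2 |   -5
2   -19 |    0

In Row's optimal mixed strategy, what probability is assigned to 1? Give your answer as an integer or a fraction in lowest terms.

19/26

Row minima are -5 and -19, so Row's maximin is -5; column maxima are 2 and 0, so Column's minimax is 0. These differ, so the equilibrium is in mixed strategies.
Let Row play 1 with probability p. Column is indifferent when 2p − 19(1−p) = −5p, giving p = 19/26.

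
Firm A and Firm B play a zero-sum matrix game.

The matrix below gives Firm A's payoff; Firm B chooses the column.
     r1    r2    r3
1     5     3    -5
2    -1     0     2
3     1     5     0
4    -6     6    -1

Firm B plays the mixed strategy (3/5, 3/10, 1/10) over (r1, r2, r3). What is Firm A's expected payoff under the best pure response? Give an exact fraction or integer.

1: (5)·(3/5) + (3)·(3/10) + (-5)·(1/10) = 17/5.
2: (-1)·(3/5) + (0)·(3/10) + (2)·(1/10) = -2/5.
3: (1)·(3/5) + (5)·(3/10) + (0)·(1/10) = 21/10.
4: (-6)·(3/5) + (6)·(3/10) + (-1)·(1/10) = -19/10.
The best pure response is 1 with expected payoff 17/5.

17/5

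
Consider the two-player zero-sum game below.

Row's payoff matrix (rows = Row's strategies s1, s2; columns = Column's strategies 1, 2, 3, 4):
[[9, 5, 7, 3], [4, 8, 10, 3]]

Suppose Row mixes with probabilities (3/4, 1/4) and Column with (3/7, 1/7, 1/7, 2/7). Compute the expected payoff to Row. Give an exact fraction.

171/28

Against (3/7, 1/7, 1/7, 2/7), each row's expected payoff is s1: 45/7; s2: 36/7.
Taking the (3/4, 1/4)-weighted average: (3/4)·(45/7) + (1/4)·(36/7) = 171/28.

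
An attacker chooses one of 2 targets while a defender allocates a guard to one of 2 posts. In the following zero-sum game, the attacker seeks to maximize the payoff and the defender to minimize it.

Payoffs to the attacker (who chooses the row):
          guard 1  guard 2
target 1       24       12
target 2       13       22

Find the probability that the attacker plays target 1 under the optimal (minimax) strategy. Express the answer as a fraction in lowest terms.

3/7

Row minima are 12 and 13, so the attacker's maximin is 13; column maxima are 24 and 22, so the defender's minimax is 22. These differ, so the equilibrium is in mixed strategies.
Let the attacker play target 1 with probability p. The defender is indifferent when 24p + 13(1−p) = 12p + 22(1−p), giving p = 3/7.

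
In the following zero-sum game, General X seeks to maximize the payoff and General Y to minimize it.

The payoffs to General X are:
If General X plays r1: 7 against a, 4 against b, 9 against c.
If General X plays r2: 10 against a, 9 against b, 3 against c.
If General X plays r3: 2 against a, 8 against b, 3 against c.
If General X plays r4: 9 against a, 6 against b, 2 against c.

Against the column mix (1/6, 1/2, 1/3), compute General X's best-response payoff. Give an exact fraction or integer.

43/6

r1: (7)·(1/6) + (4)·(1/2) + (9)·(1/3) = 37/6.
r2: (10)·(1/6) + (9)·(1/2) + (3)·(1/3) = 43/6.
r3: (2)·(1/6) + (8)·(1/2) + (3)·(1/3) = 16/3.
r4: (9)·(1/6) + (6)·(1/2) + (2)·(1/3) = 31/6.
The best pure response is r2 with expected payoff 43/6.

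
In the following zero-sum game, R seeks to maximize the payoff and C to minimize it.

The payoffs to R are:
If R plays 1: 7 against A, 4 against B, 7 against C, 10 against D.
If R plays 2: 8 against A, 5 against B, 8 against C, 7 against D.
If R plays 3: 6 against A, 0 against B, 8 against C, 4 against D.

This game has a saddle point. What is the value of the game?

5

Row minima: 4, 5, 0 → R's maximin is 5.
Column maxima: 8, 5, 8, 10 → C's minimax is 5.
They coincide at (2, B), so the value is 5.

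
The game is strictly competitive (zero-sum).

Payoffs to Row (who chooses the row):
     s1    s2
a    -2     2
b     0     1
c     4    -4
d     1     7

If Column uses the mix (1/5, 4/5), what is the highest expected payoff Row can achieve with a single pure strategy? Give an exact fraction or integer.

29/5

a: (-2)·(1/5) + (2)·(4/5) = 6/5.
b: (0)·(1/5) + (1)·(4/5) = 4/5.
c: (4)·(1/5) + (-4)·(4/5) = -12/5.
d: (1)·(1/5) + (7)·(4/5) = 29/5.
The best pure response is d with expected payoff 29/5.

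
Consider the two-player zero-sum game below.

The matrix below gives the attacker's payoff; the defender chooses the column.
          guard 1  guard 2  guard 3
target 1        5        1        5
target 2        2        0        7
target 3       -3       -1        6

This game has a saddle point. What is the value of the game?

1

Row minima: 1, 0, -3 → the attacker's maximin is 1.
Column maxima: 5, 1, 7 → the defender's minimax is 1.
They coincide at (target 1, guard 2), so the value is 1.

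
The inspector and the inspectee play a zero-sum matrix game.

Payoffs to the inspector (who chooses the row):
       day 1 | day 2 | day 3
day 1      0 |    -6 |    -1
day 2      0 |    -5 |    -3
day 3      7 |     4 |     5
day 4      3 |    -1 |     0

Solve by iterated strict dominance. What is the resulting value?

Column day 3 is strictly dominated by day 2 for the inspectee (-6<-1, -5<-3, 4<5, -1<0); eliminate day 3.
Column day 1 is strictly dominated by day 2 for the inspectee (-6<0, -5<0, 4<7, -1<3); eliminate day 1.
Row day 4 is strictly dominated by row day 3 (4>-1); eliminate day 4.
Row day 2 is strictly dominated by row day 3 (4>-5); eliminate day 2.
Row day 1 is strictly dominated by row day 3 (4>-6); eliminate day 1.
Only (day 3, day 2) remains, with payoff 4.

4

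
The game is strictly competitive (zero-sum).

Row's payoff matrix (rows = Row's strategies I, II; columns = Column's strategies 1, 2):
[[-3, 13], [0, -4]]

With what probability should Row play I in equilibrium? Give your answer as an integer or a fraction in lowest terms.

Row minima are -3 and -4, so Row's maximin is -3; column maxima are 0 and 13, so Column's minimax is 0. These differ, so the equilibrium is in mixed strategies.
Let Row play I with probability p. Column is indifferent when −3p = 13p − 4(1−p), giving p = 1/5.

1/5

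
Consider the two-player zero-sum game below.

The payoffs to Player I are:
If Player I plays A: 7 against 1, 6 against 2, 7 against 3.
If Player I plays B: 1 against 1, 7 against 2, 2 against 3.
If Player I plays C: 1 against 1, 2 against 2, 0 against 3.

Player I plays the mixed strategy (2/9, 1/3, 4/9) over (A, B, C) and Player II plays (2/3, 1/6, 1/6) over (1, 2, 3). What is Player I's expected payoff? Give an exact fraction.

Against (2/3, 1/6, 1/6), each row's expected payoff is A: 41/6; B: 13/6; C: 1.
Taking the (2/9, 1/3, 4/9)-weighted average: (2/9)·(41/6) + (1/3)·(13/6) + (4/9)·(1) = 145/54.

145/54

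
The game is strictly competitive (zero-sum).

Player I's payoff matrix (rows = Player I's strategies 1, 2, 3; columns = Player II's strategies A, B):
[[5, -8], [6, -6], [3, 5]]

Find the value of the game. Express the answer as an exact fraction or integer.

Row 1 is strictly dominated by row 2, so Player I never plays it.
The remaining 2×2 game on (2, 3) × (A, B) has no saddle point. Let Player I play 2 with probability p; indifference gives 6p + 3(1−p) = −6p + 5(1−p), so p = 1/7.
Similarly Player II's optimal q on A is 11/14, and the value is 6·(11/14) + (-6)·(3/14) = 24/7.

24/7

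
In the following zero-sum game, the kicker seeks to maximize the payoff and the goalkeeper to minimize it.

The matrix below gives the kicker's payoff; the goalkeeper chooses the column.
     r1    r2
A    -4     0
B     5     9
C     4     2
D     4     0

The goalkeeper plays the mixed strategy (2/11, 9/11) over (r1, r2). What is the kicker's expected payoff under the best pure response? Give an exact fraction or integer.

A: (-4)·(2/11) + (0)·(9/11) = -8/11.
B: (5)·(2/11) + (9)·(9/11) = 91/11.
C: (4)·(2/11) + (2)·(9/11) = 26/11.
D: (4)·(2/11) + (0)·(9/11) = 8/11.
The best pure response is B with expected payoff 91/11.

91/11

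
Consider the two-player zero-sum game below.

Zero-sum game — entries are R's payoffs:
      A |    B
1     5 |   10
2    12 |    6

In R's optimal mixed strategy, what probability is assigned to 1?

Row minima are 5 and 6, so R's maximin is 6; column maxima are 12 and 10, so C's minimax is 10. These differ, so the equilibrium is in mixed strategies.
Let R play 1 with probability p. C is indifferent when 5p + 12(1−p) = 10p + 6(1−p), giving p = 6/11.

6/11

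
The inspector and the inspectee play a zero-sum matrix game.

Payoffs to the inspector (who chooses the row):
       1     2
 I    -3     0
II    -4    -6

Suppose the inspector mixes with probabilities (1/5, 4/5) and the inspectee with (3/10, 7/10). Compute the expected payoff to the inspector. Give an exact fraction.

-9/2

Against (3/10, 7/10), each row's expected payoff is I: -9/10; II: -27/5.
Taking the (1/5, 4/5)-weighted average: (1/5)·(-9/10) + (4/5)·(-27/5) = -9/2.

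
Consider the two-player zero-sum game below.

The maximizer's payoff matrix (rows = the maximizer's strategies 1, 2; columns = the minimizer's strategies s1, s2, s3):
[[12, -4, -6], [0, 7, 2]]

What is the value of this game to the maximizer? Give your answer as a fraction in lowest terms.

Column s2 is strictly dominated by s3 for the minimizer (it gives the maximizer more in every row).
The remaining 2×2 game on (1, 2) × (s1, s3) has no saddle point. Let the maximizer play 1 with probability p; indifference gives 12p = −6p + 2(1−p), so p = 1/10.
Similarly the minimizer's optimal q on s1 is 2/5, and the value is 12·(2/5) + (-6)·(3/5) = 6/5.

6/5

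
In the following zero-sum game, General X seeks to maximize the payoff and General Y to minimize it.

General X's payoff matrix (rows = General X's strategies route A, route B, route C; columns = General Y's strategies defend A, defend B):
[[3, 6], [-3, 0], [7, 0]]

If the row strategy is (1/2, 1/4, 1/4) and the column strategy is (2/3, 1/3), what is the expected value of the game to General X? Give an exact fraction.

Against (2/3, 1/3), each row's expected payoff is route A: 4; route B: -2; route C: 14/3.
Taking the (1/2, 1/4, 1/4)-weighted average: (1/2)·(4) + (1/4)·(-2) + (1/4)·(14/3) = 8/3.

8/3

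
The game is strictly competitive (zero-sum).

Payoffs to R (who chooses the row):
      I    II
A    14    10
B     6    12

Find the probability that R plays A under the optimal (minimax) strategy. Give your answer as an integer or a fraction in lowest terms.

Row minima are 10 and 6, so R's maximin is 10; column maxima are 14 and 12, so C's minimax is 12. These differ, so the equilibrium is in mixed strategies.
Let R play A with probability p. C is indifferent when 14p + 6(1−p) = 10p + 12(1−p), giving p = 3/5.

3/5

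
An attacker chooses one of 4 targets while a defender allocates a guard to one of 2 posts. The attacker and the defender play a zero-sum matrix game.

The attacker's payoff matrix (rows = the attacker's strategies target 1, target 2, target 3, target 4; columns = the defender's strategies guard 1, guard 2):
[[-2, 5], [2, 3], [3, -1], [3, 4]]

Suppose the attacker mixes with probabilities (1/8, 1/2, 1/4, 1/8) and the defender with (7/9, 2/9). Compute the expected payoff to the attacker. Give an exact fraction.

143/72

Against (7/9, 2/9), each row's expected payoff is target 1: -4/9; target 2: 20/9; target 3: 19/9; target 4: 29/9.
Taking the (1/8, 1/2, 1/4, 1/8)-weighted average: (1/8)·(-4/9) + (1/2)·(20/9) + (1/4)·(19/9) + (1/8)·(29/9) = 143/72.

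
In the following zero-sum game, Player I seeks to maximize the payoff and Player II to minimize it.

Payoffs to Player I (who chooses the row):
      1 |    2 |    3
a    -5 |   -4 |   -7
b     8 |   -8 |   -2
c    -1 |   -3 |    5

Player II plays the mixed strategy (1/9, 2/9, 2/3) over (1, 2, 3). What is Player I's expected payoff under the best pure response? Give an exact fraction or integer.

23/9

a: (-5)·(1/9) + (-4)·(2/9) + (-7)·(2/3) = -55/9.
b: (8)·(1/9) + (-8)·(2/9) + (-2)·(2/3) = -20/9.
c: (-1)·(1/9) + (-3)·(2/9) + (5)·(2/3) = 23/9.
The best pure response is c with expected payoff 23/9.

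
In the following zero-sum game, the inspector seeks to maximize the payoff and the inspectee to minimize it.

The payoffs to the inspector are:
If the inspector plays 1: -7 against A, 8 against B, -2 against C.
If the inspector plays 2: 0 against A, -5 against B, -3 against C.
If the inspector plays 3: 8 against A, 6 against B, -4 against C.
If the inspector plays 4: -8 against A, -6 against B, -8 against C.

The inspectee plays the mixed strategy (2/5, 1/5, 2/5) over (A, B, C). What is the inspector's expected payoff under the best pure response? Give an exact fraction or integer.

14/5

1: (-7)·(2/5) + (8)·(1/5) + (-2)·(2/5) = -2.
2: (0)·(2/5) + (-5)·(1/5) + (-3)·(2/5) = -11/5.
3: (8)·(2/5) + (6)·(1/5) + (-4)·(2/5) = 14/5.
4: (-8)·(2/5) + (-6)·(1/5) + (-8)·(2/5) = -38/5.
The best pure response is 3 with expected payoff 14/5.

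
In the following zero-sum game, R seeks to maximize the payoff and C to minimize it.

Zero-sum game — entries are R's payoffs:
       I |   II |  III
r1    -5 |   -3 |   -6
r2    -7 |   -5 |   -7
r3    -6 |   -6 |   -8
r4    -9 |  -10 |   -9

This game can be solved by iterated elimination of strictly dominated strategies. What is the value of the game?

-6

Row r2 is strictly dominated by row r1 (-5>-7, -3>-5, -6>-7); eliminate r2.
Row r3 is strictly dominated by row r1 (-5>-6, -3>-6, -6>-8); eliminate r3.
Row r4 is strictly dominated by row r1 (-5>-9, -3>-10, -6>-9); eliminate r4.
Column I is strictly dominated by III for C (-6<-5); eliminate I.
Column II is strictly dominated by III for C (-6<-3); eliminate II.
Only (r1, III) remains, with payoff -6.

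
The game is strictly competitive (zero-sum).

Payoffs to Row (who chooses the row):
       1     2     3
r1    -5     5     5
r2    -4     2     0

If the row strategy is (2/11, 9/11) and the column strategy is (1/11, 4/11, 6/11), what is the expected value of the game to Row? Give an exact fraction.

126/121

Against (1/11, 4/11, 6/11), each row's expected payoff is r1: 45/11; r2: 4/11.
Taking the (2/11, 9/11)-weighted average: (2/11)·(45/11) + (9/11)·(4/11) = 126/121.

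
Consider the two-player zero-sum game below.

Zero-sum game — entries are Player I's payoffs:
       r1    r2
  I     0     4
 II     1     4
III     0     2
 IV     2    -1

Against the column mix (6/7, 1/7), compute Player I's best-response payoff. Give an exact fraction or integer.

I: (0)·(6/7) + (4)·(1/7) = 4/7.
II: (1)·(6/7) + (4)·(1/7) = 10/7.
III: (0)·(6/7) + (2)·(1/7) = 2/7.
IV: (2)·(6/7) + (-1)·(1/7) = 11/7.
The best pure response is IV with expected payoff 11/7.

11/7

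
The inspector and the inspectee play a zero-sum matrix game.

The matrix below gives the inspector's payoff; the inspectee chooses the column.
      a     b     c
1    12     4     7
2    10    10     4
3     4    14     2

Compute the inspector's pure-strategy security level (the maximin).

4

The worst-case payoff for each row is 1: 4, 2: 4, 3: 2.
The best of these is 4.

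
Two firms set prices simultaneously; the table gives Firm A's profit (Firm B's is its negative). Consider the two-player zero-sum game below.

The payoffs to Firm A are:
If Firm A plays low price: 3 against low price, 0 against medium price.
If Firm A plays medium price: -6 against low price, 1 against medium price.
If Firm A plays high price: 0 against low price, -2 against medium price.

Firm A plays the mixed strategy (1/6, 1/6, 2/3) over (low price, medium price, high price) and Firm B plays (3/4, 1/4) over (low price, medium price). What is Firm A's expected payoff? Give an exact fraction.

Against (3/4, 1/4), each row's expected payoff is low price: 9/4; medium price: -17/4; high price: -1/2.
Taking the (1/6, 1/6, 2/3)-weighted average: (1/6)·(9/4) + (1/6)·(-17/4) + (2/3)·(-1/2) = -2/3.

-2/3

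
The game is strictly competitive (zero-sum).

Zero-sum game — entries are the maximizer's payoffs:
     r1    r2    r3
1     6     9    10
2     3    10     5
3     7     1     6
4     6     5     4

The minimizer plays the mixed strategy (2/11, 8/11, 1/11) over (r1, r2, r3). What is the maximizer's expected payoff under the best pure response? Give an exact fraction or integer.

94/11

1: (6)·(2/11) + (9)·(8/11) + (10)·(1/11) = 94/11.
2: (3)·(2/11) + (10)·(8/11) + (5)·(1/11) = 91/11.
3: (7)·(2/11) + (1)·(8/11) + (6)·(1/11) = 28/11.
4: (6)·(2/11) + (5)·(8/11) + (4)·(1/11) = 56/11.
The best pure response is 1 with expected payoff 94/11.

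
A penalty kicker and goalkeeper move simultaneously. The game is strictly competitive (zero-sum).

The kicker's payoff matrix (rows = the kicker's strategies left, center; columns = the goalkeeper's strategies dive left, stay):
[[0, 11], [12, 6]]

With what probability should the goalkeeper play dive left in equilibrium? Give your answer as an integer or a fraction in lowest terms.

Row minima are 0 and 6, so the kicker's maximin is 6; column maxima are 12 and 11, so the goalkeeper's minimax is 11. These differ, so the equilibrium is in mixed strategies.
Let the goalkeeper play dive left with probability q. The kicker is indifferent when 11(1−q) = 12q + 6(1−q), giving q = 5/17.

5/17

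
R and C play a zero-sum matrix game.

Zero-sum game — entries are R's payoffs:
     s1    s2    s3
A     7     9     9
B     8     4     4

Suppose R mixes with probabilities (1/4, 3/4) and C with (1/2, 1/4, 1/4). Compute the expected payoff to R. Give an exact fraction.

13/2

Against (1/2, 1/4, 1/4), each row's expected payoff is A: 8; B: 6.
Taking the (1/4, 3/4)-weighted average: (1/4)·(8) + (3/4)·(6) = 13/2.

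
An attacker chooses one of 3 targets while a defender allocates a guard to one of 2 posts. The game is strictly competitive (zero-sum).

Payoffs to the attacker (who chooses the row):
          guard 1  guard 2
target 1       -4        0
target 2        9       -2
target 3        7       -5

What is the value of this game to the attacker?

Row target 3 is strictly dominated by row target 2, so the attacker never plays it.
The remaining 2×2 game on (target 1, target 2) × (guard 1, guard 2) has no saddle point. Let the attacker play target 1 with probability p; indifference gives −4p + 9(1−p) = −2(1−p), so p = 11/15.
Similarly the defender's optimal q on guard 1 is 2/15, and the value is -4·(2/15) + (0)·(13/15) = -8/15.

-8/15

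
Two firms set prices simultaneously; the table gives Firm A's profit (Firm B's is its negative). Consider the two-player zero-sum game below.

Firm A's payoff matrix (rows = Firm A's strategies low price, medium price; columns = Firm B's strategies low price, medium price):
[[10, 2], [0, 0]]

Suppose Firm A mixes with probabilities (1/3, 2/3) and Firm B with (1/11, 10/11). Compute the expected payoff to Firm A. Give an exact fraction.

10/11

Against (1/11, 10/11), each row's expected payoff is low price: 30/11; medium price: 0.
Taking the (1/3, 2/3)-weighted average: (1/3)·(30/11) + (2/3)·(0) = 10/11.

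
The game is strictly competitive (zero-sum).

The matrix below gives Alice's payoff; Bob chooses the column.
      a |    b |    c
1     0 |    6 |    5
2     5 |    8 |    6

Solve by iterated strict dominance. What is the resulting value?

5

Row 1 is strictly dominated by row 2 (5>0, 8>6, 6>5); eliminate 1.
Column c is strictly dominated by a for Bob (5<6); eliminate c.
Column b is strictly dominated by a for Bob (5<8); eliminate b.
Only (2, a) remains, with payoff 5.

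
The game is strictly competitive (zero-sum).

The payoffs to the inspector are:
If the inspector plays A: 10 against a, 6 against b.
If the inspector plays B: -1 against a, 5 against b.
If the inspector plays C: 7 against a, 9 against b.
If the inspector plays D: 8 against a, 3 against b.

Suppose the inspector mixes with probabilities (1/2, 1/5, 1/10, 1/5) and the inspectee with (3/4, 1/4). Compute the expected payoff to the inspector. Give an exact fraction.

67/10

Against (3/4, 1/4), each row's expected payoff is A: 9; B: 1/2; C: 15/2; D: 27/4.
Taking the (1/2, 1/5, 1/10, 1/5)-weighted average: (1/2)·(9) + (1/5)·(1/2) + (1/10)·(15/2) + (1/5)·(27/4) = 67/10.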